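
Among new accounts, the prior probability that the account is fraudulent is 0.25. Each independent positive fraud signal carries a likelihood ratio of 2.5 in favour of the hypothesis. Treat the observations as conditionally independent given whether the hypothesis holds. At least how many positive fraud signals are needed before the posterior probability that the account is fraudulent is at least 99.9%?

9

Prior odds: 0.25 ÷ 0.75 = 1/3.
Likelihood ratio per positive fraud signal = 2.5.
Target odds: 0.999 ÷ 0.001 = 999.
Require 2.5ⁿ ≥ 999 ÷ (1/3) = 2997.
2.5⁸ = 390625/256 falls short of 2997 but 2.5⁹ = 1953125/512 reaches it, so n = 9.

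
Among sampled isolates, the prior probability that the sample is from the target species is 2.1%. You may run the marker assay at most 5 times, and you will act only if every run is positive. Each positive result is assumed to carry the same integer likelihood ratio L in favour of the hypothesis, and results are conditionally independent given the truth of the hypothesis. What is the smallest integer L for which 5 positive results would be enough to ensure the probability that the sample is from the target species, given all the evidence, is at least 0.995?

Prior odds = 0.021/0.979 = 21/979.
Target odds = 0.995/0.005 = 199.
Need L⁵ ≥ 199 ÷ (21/979) = 194821/21.
6⁵ = 7776 < 194821/21 ≤ 16807 = 7⁵, so L = 7.

7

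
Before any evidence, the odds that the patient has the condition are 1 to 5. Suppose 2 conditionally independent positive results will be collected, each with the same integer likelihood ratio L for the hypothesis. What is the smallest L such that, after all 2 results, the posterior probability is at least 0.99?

23

Prior odds = 0.2.
Target odds = 0.99/0.01 = 99.
Need L² ≥ 99 ÷ 0.2 = 495.
22² = 484 < 495 ≤ 529 = 23², so L = 23.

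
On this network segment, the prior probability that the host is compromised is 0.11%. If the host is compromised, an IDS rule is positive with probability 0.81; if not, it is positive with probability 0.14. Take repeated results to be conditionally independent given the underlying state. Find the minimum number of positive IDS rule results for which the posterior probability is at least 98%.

7

Prior odds: 0.0011 ÷ 0.9989 = 11/9989.
Likelihood ratio of a positive = 0.81/0.14 = 81/14.
Target odds: 0.98 ÷ 0.02 = 49.
Need (11/9989) × (81/14)ⁿ ≥ 49, i.e. (81/14)ⁿ ≥ 489461/11.
(81/14)⁶ ≈37509.6 falls short of 489461/11 but (81/14)⁷ ≈217020 reaches it, so n = 7.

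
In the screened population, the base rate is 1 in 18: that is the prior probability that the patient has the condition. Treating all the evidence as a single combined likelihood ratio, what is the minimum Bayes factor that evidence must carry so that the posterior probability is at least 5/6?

85

Prior odds = (1/18)/(17/18) = 1/17.
Target odds = (5/6)/(1/6) = 5.
Required Bayes factor = 5 ÷ (1/17) = 85.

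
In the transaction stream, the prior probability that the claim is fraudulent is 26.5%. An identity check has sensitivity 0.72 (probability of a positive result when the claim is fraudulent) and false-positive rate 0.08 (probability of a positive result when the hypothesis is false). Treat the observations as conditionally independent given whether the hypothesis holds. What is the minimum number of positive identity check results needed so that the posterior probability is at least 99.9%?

4

Prior odds: 0.265 ÷ 0.735 = 53/147.
Likelihood ratio of a positive result = 0.72/0.08 = 9.
Target odds: 0.999 ÷ 0.001 = 999.
Need (53/147) × 9ⁿ ≥ 999, i.e. 9ⁿ ≥ 146853/53.
9³ = 729 falls short of 146853/53 but 9⁴ = 6561 reaches it, so n = 4.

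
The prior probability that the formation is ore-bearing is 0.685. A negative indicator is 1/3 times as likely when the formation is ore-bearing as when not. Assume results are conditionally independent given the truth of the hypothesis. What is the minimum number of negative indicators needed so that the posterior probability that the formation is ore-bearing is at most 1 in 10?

Prior odds = 0.685/0.315 = 137/63.
Likelihood ratio per negative indicator = 1/3.
Target posterior odds = 0.1/0.9 = 1/9.
Require (1/3)ⁿ ≤ 1/9 ÷ (137/63) = 7/137.
(1/3)² = 1/9 is still above 7/137 but (1/3)³ = 1/27 is at or below it, so n = 3.

3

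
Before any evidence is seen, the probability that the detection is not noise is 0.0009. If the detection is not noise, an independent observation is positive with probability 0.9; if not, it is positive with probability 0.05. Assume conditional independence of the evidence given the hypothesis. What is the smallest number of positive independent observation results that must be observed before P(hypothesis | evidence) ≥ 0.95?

Prior odds = 0.0009/0.9991 = 9/9991.
Likelihood ratio of a positive = 0.9/0.05 = 18.
Target posterior odds = 0.95/0.05 = 19.
Need (9/9991) × 18ⁿ ≥ 19, i.e. 18ⁿ ≥ 189829/9.
18³ = 5832 falls short of 189829/9 but 18⁴ = 104976 reaches it, so n = 4.

4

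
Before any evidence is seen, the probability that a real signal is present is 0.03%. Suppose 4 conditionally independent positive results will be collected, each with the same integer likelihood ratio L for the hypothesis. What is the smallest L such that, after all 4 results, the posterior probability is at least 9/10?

Prior odds = 0.0003/0.9997 = 3/9997.
Target odds = 0.9/0.1 = 9.
Need L⁴ ≥ 9 ÷ (3/9997) = 29991.
13⁴ = 28561 < 29991 ≤ 38416 = 14⁴, so L = 14.

14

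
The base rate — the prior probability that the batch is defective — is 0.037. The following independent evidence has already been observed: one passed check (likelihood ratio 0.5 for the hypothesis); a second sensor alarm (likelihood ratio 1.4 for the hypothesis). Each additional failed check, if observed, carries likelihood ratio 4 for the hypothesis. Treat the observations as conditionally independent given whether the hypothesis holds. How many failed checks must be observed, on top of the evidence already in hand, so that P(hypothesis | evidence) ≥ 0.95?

5

Prior odds = 0.037/0.963 = 37/963.
Combined Bayes factor of the evidence already in hand = 0.5 × 1.4 = 0.7.
Odds after that evidence = (37/963) × 0.7 = 259/9630.
Target odds = 0.95/0.05 = 19.
Need 4ⁿ ≥ 19 ÷ (259/9630) = 182970/259.
4⁴ = 256 falls short of 182970/259 but 4⁵ = 1024 reaches it, so n = 5.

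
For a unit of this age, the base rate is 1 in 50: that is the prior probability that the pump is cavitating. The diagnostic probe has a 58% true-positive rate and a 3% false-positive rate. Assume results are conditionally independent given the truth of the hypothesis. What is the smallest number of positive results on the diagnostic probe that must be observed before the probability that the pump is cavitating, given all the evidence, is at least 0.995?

4

Prior odds: 0.02 ÷ 0.98 = 1/49.
Likelihood ratio of a positive result = 0.58/0.03 = 58/3.
Target odds: 0.995 ÷ 0.005 = 199.
Need (1/49) × (58/3)ⁿ ≥ 199, i.e. (58/3)ⁿ ≥ 9751.
(58/3)³ = 195112/27 falls short of 9751 but (58/3)⁴ = 11316496/81 reaches it, so n = 4.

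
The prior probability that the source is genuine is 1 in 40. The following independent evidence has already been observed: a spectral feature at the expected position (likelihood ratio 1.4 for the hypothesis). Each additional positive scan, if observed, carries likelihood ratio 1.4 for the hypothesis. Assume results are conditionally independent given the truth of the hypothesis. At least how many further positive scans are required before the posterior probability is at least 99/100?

Prior odds = 0.025/0.975 = 1/39.
Bayes factor of the evidence already in hand = 1.4.
Odds after that evidence = (1/39) × 1.4 = 7/195.
Target odds = 0.99/0.01 = 99.
Need 1.4ⁿ ≥ 99 ÷ (7/195) = 19305/7.
1.4²³ ≈2295.86 falls short of 19305/7 but 1.4²⁴ ≈3214.2 reaches it, so n = 24.

24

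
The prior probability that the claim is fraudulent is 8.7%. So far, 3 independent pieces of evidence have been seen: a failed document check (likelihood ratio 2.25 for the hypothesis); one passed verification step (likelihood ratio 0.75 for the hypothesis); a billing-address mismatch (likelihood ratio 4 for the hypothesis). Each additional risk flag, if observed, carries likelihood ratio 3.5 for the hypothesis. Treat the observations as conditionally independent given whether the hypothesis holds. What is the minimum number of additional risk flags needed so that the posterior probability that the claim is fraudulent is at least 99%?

Prior odds = 0.087/0.913 = 87/913.
Combined Bayes factor of the evidence already in hand = 2.25 × 0.75 × 4 = 6.75.
Odds after that evidence = (87/913) × 6.75 = 2349/3652.
Target odds = 0.99/0.01 = 99.
Need 3.5ⁿ ≥ 99 ÷ (2349/3652) = 40172/261.
3.5⁴ = 150.0625 falls short of 40172/261 but 3.5⁵ = 525.21875 reaches it, so n = 5.

5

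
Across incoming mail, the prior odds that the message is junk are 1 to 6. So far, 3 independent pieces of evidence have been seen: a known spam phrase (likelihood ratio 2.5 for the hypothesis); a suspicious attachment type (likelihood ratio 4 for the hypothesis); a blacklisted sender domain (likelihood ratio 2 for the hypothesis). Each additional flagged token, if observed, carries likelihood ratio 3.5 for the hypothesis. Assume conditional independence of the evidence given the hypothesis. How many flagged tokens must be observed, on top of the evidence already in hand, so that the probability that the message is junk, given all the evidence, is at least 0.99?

Prior odds = 1/6.
Combined Bayes factor of the evidence already in hand = 2.5 × 4 × 2 = 20.
Odds after that evidence = (1/6) × 20 = 10/3.
Target odds = 0.99/0.01 = 99.
Need 3.5ⁿ ≥ 99 ÷ (10/3) = 29.7.
3.5² = 12.25 falls short of 29.7 but 3.5³ = 42.875 reaches it, so n = 3.

3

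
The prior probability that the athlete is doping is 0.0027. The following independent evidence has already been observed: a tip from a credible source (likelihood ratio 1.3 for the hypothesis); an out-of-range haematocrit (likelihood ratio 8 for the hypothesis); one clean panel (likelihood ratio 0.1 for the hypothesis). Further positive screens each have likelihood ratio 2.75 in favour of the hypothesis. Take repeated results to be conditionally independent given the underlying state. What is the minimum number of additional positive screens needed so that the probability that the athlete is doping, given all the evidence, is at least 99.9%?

Prior odds = 0.0027/0.9973 = 27/9973.
Combined Bayes factor of the evidence already in hand = 1.3 × 8 × 0.1 = 1.04.
Odds after that evidence = (27/9973) × 1.04 = 702/249325.
Target odds = 0.999/0.001 = 999.
Need 2.75ⁿ ≥ 999 ÷ (702/249325) = 9225025/26.
2.75¹² ≈187065 falls short of 9225025/26 but 2.75¹³ ≈514428 reaches it, so n = 13.

13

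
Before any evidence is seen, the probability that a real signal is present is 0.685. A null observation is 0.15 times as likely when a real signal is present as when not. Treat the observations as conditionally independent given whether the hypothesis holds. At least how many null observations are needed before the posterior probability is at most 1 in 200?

4

Prior odds: 0.685 ÷ 0.315 = 137/63.
Likelihood ratio per null observation = 0.15.
Target posterior odds = 0.005/0.995 = 1/199.
Need (137/63) × 0.15ⁿ ≤ 1/199, i.e. 0.15ⁿ ≤ 63/27263.
0.15³ = 0.003375 is still above 63/27263 but 0.15⁴ = 81/160000 is at or below it, so n = 4.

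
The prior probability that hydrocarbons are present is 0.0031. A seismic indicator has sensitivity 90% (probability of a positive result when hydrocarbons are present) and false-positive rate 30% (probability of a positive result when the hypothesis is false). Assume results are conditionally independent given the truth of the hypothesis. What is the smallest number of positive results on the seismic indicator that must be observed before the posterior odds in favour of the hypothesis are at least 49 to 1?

9

Prior odds = 0.0031/0.9969 = 31/9969.
Likelihood ratio of a positive result = 0.9/0.3 = 3.
Target odds = 49.
Need (31/9969) × 3ⁿ ≥ 49, i.e. 3ⁿ ≥ 488481/31.
3⁸ = 6561 falls short of 488481/31 but 3⁹ = 19683 reaches it, so n = 9.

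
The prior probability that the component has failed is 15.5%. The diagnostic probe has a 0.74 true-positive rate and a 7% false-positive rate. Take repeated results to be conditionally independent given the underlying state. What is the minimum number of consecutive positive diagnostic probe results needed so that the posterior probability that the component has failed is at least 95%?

Prior odds: 0.155 ÷ 0.845 = 31/169.
Likelihood ratio of a positive result = 0.74/0.07 = 74/7.
Target posterior odds = 0.95/0.05 = 19.
Require (74/7)ⁿ ≥ 19 ÷ (31/169) = 3211/31.
(74/7)¹ = 74/7 falls short of 3211/31 but (74/7)² = 5476/49 reaches it, so n = 2.

2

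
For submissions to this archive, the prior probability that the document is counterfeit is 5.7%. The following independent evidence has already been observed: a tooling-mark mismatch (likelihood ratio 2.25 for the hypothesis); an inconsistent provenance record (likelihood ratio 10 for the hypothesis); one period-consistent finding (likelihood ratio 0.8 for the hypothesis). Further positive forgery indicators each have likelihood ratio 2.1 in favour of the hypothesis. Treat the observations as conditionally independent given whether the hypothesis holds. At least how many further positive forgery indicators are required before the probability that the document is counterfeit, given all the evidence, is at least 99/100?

Prior odds = 0.057/0.943 = 57/943.
Combined Bayes factor of the evidence already in hand = 2.25 × 10 × 0.8 = 18.
Odds after that evidence = (57/943) × 18 = 1026/943.
Target odds = 0.99/0.01 = 99.
Need 2.1ⁿ ≥ 99 ÷ (1026/943) = 10373/114.
2.1⁶ = 85766121/1000000 falls short of 10373/114 but 2.1⁷ ≈180.109 reaches it, so n = 7.

7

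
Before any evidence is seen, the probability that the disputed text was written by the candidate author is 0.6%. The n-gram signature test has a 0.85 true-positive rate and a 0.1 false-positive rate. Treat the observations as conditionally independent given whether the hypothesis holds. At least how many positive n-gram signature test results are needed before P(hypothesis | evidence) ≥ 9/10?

Prior odds: 0.006 ÷ 0.994 = 3/497.
Likelihood ratio of a positive result = 0.85/0.1 = 8.5.
Target posterior odds = 0.9/0.1 = 9.
Require 8.5ⁿ ≥ 9 ÷ (3/497) = 1491.
8.5³ = 614.125 falls short of 1491 but 8.5⁴ = 5220.0625 reaches it, so n = 4.

4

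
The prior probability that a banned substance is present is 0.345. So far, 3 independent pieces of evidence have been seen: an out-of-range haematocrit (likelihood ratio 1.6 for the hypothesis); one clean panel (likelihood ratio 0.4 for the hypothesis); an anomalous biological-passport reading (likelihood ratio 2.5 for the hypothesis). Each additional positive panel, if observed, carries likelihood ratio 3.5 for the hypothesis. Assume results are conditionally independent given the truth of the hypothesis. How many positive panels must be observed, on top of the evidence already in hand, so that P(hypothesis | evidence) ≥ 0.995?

Prior odds = 0.345/0.655 = 69/131.
Combined Bayes factor of the evidence already in hand = 1.6 × 0.4 × 2.5 = 1.6.
Odds after that evidence = (69/131) × 1.6 = 552/655.
Target odds = 0.995/0.005 = 199.
Need 3.5ⁿ ≥ 199 ÷ (552/655) = 130345/552.
3.5⁴ = 150.0625 falls short of 130345/552 but 3.5⁵ = 525.21875 reaches it, so n = 5.

5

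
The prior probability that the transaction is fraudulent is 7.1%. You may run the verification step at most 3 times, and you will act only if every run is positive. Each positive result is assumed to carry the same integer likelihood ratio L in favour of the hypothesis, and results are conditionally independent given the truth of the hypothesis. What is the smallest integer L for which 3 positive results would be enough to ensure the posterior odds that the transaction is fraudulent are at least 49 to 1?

Prior odds = 0.071/0.929 = 71/929.
Target odds = 49.
Need L³ ≥ 49 ÷ (71/929) = 45521/71.
8³ = 512 < 45521/71 ≤ 729 = 9³, so L = 9.

9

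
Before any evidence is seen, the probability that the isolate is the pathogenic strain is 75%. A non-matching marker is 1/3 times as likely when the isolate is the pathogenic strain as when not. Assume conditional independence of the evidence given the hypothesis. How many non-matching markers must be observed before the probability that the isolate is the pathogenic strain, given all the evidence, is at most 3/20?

Prior odds: 0.75 ÷ 0.25 = 3.
Likelihood ratio per non-matching marker = 1/3.
Target posterior odds = 0.15/0.85 = 3/17.
Require (1/3)ⁿ ≤ 3/17 ÷ 3 = 1/17.
(1/3)² = 1/9 is still above 1/17 but (1/3)³ = 1/27 is at or below it, so n = 3.

3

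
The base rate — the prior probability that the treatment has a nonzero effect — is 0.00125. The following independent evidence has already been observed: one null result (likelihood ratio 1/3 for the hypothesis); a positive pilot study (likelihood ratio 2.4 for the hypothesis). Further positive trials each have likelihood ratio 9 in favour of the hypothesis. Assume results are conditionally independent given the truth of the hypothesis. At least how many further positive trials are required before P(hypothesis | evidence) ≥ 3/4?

Prior odds = 0.00125/0.99875 = 1/799.
Combined Bayes factor of the evidence already in hand = (1/3) × 2.4 = 0.8.
Odds after that evidence = (1/799) × 0.8 = 4/3995.
Target odds = 0.75/0.25 = 3.
Need 9ⁿ ≥ 3 ÷ (4/3995) = 2996.25.
9³ = 729 falls short of 2996.25 but 9⁴ = 6561 reaches it, so n = 4.

4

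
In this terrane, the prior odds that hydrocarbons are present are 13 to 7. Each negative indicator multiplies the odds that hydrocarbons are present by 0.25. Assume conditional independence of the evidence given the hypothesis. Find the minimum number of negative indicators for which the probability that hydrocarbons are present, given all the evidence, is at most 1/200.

5

Prior odds = 13/7.
Likelihood ratio per negative indicator = 0.25.
Target posterior odds = 0.005/0.995 = 1/199.
Require 0.25ⁿ ≤ 1/199 ÷ (13/7) = 7/2587.
0.25⁴ = 0.00390625 is still above 7/2587 but 0.25⁵ = 1/1024 is at or below it, so n = 5.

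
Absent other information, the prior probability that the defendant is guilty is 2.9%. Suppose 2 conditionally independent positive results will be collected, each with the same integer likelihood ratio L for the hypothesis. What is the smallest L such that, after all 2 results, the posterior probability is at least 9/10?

Prior odds = 0.029/0.971 = 29/971.
Target odds = 0.9/0.1 = 9.
Need L² ≥ 9 ÷ (29/971) = 8739/29.
17² = 289 < 8739/29 ≤ 324 = 18², so L = 18.

18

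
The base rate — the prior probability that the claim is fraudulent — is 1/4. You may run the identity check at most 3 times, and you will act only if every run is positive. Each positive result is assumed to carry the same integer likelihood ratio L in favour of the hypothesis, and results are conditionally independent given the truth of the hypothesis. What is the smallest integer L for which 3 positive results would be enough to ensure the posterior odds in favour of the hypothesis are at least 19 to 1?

4

Prior odds = 0.25/0.75 = 1/3.
Target odds = 19.
Need L³ ≥ 19 ÷ (1/3) = 57.
3³ = 27 < 57 ≤ 64 = 4³, so L = 4.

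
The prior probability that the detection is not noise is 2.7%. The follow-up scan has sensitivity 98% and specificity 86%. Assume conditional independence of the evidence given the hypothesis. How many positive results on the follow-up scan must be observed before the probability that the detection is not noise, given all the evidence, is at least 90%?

Prior odds: 0.027 ÷ 0.973 = 27/973.
False-positive rate = 1 − 0.86 = 0.14; likelihood ratio of a positive = 0.98/0.14 = 7.
Target posterior odds = 0.9/0.1 = 9.
Require 7ⁿ ≥ 9 ÷ (27/973) = 973/3.
7² = 49 falls short of 973/3 but 7³ = 343 reaches it, so n = 3.

3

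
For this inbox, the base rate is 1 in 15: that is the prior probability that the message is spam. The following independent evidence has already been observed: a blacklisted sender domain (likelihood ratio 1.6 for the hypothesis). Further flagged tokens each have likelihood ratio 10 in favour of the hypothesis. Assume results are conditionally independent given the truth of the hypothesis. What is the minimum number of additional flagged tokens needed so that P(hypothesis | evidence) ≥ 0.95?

3

Prior odds = (1/15)/(14/15) = 1/14.
Bayes factor of the evidence already in hand = 1.6.
Odds after that evidence = (1/14) × 1.6 = 4/35.
Target odds = 0.95/0.05 = 19.
Need 10ⁿ ≥ 19 ÷ (4/35) = 166.25.
10² = 100 falls short of 166.25 but 10³ = 1000 reaches it, so n = 3.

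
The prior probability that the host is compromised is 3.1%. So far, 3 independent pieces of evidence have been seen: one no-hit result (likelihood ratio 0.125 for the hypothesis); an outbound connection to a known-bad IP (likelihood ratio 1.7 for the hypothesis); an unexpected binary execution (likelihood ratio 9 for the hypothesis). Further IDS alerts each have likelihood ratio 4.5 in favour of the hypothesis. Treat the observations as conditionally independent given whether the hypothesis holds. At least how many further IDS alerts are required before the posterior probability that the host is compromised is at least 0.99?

Prior odds = 0.031/0.969 = 31/969.
Combined Bayes factor of the evidence already in hand = 0.125 × 1.7 × 9 = 1.9125.
Odds after that evidence = (31/969) × 1.9125 = 93/1520.
Target odds = 0.99/0.01 = 99.
Need 4.5ⁿ ≥ 99 ÷ (93/1520) = 50160/31.
4.5⁴ = 410.0625 falls short of 50160/31 but 4.5⁵ = 1845.28125 reaches it, so n = 5.

5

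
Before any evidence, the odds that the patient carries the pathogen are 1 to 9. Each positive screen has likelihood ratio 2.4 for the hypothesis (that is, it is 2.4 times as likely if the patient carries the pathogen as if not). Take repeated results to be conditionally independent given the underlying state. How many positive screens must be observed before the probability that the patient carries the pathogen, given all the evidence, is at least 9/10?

Prior odds = 1/9.
Likelihood ratio per positive screen = 2.4.
Target odds: 0.9 ÷ 0.1 = 9.
Need (1/9) × 2.4ⁿ ≥ 9, i.e. 2.4ⁿ ≥ 81.
2.4⁵ = 79.62624 falls short of 81 but 2.4⁶ = 2985984/15625 reaches it, so n = 6.

6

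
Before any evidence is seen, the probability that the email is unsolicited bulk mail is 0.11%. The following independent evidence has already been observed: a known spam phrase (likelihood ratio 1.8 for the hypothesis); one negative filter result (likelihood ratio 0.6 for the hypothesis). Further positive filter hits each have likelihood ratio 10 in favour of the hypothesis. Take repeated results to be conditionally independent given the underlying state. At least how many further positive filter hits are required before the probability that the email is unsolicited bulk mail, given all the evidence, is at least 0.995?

Prior odds = 0.0011/0.9989 = 11/9989.
Combined Bayes factor of the evidence already in hand = 1.8 × 0.6 = 1.08.
Odds after that evidence = (11/9989) × 1.08 = 297/249725.
Target odds = 0.995/0.005 = 199.
Need 10ⁿ ≥ 199 ÷ (297/249725) = 49695275/297.
10⁵ = 100000 falls short of 49695275/297 but 10⁶ = 1000000 reaches it, so n = 6.

6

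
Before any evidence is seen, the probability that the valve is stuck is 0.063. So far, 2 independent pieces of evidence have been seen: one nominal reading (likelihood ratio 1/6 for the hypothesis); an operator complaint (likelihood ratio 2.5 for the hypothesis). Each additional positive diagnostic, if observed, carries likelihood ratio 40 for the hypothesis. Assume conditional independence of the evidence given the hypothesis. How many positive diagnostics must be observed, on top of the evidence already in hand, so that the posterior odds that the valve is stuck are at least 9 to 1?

2

Prior odds = 0.063/0.937 = 63/937.
Combined Bayes factor of the evidence already in hand = (1/6) × 2.5 = 5/12.
Odds after that evidence = (63/937) × 5/12 = 105/3748.
Target odds = 9.
Need 40ⁿ ≥ 9 ÷ (105/3748) = 11244/35.
40¹ = 40 falls short of 11244/35 but 40² = 1600 reaches it, so n = 2.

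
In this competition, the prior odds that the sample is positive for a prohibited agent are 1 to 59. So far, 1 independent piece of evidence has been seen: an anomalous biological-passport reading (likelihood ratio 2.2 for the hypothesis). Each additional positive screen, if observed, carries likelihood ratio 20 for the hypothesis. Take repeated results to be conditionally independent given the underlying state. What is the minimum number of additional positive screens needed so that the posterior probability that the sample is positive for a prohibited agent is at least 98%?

3

Prior odds = 1/59.
Bayes factor of the evidence already in hand = 2.2.
Odds after that evidence = (1/59) × 2.2 = 11/295.
Target odds = 0.98/0.02 = 49.
Need 20ⁿ ≥ 49 ÷ (11/295) = 14455/11.
20² = 400 falls short of 14455/11 but 20³ = 8000 reaches it, so n = 3.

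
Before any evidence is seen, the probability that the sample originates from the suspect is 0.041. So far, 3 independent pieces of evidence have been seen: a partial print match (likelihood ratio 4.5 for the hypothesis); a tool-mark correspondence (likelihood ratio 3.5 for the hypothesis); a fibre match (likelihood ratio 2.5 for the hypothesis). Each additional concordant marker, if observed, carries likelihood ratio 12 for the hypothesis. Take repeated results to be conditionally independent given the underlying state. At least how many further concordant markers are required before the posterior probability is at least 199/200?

Prior odds = 0.041/0.959 = 41/959.
Combined Bayes factor of the evidence already in hand = 4.5 × 3.5 × 2.5 = 39.375.
Odds after that evidence = (41/959) × 39.375 = 1845/1096.
Target odds = 0.995/0.005 = 199.
Need 12ⁿ ≥ 199 ÷ (1845/1096) = 218104/1845.
12¹ = 12 falls short of 218104/1845 but 12² = 144 reaches it, so n = 2.

2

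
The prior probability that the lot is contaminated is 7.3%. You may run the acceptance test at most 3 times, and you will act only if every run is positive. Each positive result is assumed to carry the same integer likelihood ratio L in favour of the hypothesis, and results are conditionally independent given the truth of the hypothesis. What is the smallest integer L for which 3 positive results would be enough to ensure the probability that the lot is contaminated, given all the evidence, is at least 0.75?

4

Prior odds = 0.073/0.927 = 73/927.
Target odds = 0.75/0.25 = 3.
Need L³ ≥ 3 ÷ (73/927) = 2781/73.
3³ = 27 < 2781/73 ≤ 64 = 4³, so L = 4.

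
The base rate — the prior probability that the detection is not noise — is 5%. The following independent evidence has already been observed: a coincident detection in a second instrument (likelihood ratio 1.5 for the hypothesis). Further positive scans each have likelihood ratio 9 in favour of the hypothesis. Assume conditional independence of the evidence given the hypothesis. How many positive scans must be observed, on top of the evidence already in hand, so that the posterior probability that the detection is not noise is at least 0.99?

4

Prior odds = 0.05/0.95 = 1/19.
Bayes factor of the evidence already in hand = 1.5.
Odds after that evidence = (1/19) × 1.5 = 3/38.
Target odds = 0.99/0.01 = 99.
Need 9ⁿ ≥ 99 ÷ (3/38) = 1254.
9³ = 729 falls short of 1254 but 9⁴ = 6561 reaches it, so n = 4.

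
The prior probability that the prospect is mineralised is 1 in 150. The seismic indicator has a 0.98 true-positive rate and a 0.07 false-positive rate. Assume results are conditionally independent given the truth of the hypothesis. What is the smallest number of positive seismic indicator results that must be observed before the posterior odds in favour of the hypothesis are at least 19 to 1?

Prior odds = (1/150)/(149/150) = 1/149.
Likelihood ratio of a positive result = 0.98/0.07 = 14.
Target odds = 19.
Need (1/149) × 14ⁿ ≥ 19, i.e. 14ⁿ ≥ 2831.
14³ = 2744 falls short of 2831 but 14⁴ = 38416 reaches it, so n = 4.

4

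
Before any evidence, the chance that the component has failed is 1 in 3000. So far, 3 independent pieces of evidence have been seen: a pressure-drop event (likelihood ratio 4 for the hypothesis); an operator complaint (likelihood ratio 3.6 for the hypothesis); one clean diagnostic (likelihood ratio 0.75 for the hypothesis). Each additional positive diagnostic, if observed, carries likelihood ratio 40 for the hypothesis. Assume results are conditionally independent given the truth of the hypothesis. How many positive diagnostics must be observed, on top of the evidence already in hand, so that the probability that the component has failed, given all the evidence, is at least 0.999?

Prior odds = (1/3000)/(2999/3000) = 1/2999.
Combined Bayes factor of the evidence already in hand = 4 × 3.6 × 0.75 = 10.8.
Odds after that evidence = (1/2999) × 10.8 = 54/14995.
Target odds = 0.999/0.001 = 999.
Need 40ⁿ ≥ 999 ÷ (54/14995) = 277407.5.
40³ = 64000 falls short of 277407.5 but 40⁴ = 2560000 reaches it, so n = 4.

4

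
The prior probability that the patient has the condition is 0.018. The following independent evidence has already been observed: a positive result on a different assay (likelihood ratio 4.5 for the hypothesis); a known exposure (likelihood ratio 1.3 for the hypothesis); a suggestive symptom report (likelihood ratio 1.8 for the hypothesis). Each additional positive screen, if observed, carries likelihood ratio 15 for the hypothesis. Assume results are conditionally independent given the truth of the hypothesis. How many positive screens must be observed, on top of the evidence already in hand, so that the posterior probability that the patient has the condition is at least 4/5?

2

Prior odds = 0.018/0.982 = 9/491.
Combined Bayes factor of the evidence already in hand = 4.5 × 1.3 × 1.8 = 10.53.
Odds after that evidence = (9/491) × 10.53 = 9477/49100.
Target odds = 0.8/0.2 = 4.
Need 15ⁿ ≥ 4 ÷ (9477/49100) = 196400/9477.
15¹ = 15 falls short of 196400/9477 but 15² = 225 reaches it, so n = 2.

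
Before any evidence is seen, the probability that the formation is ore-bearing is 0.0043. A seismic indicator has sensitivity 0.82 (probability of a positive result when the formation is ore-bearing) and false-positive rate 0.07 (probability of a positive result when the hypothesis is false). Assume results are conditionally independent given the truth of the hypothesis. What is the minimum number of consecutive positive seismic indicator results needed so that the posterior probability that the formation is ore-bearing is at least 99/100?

Prior odds: 0.0043 ÷ 0.9957 = 43/9957.
Likelihood ratio of a positive result = 0.82/0.07 = 82/7.
Target odds: 0.99 ÷ 0.01 = 99.
Require (82/7)ⁿ ≥ 99 ÷ (43/9957) = 985743/43.
(82/7)⁴ = 45212176/2401 falls short of 985743/43 but (82/7)⁵ ≈220587 reaches it, so n = 5.

5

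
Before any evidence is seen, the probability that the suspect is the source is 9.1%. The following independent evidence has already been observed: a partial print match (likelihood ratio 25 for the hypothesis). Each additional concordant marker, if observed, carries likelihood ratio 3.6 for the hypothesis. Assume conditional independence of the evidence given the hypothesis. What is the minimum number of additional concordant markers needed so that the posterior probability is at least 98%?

Prior odds = 0.091/0.909 = 91/909.
Bayes factor of the evidence already in hand = 25.
Odds after that evidence = (91/909) × 25 = 2275/909.
Target odds = 0.98/0.02 = 49.
Need 3.6ⁿ ≥ 49 ÷ (2275/909) = 6363/325.
3.6² = 12.96 falls short of 6363/325 but 3.6³ = 46.656 reaches it, so n = 3.

3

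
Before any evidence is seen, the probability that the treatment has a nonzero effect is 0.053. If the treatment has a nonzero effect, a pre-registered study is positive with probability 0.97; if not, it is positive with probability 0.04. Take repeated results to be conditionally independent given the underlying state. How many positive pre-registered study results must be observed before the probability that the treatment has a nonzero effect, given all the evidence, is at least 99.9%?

4

Prior odds: 0.053 ÷ 0.947 = 53/947.
Likelihood ratio of a positive = 0.97/0.04 = 24.25.
Target odds: 0.999 ÷ 0.001 = 999.
Need (53/947) × 24.25ⁿ ≥ 999, i.e. 24.25ⁿ ≥ 946053/53.
24.25³ = 912673/64 falls short of 946053/53 but 24.25⁴ = 88529281/256 reaches it, so n = 4.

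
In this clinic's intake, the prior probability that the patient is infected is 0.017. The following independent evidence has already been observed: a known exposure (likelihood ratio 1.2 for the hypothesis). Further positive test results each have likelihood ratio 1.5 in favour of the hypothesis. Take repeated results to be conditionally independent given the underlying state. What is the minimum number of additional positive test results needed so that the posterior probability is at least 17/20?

14

Prior odds = 0.017/0.983 = 17/983.
Bayes factor of the evidence already in hand = 1.2.
Odds after that evidence = (17/983) × 1.2 = 102/4915.
Target odds = 0.85/0.15 = 17/3.
Need 1.5ⁿ ≥ 17/3 ÷ (102/4915) = 4915/18.
1.5¹³ = 1594323/8192 falls short of 4915/18 but 1.5¹⁴ = 4782969/16384 reaches it, so n = 14.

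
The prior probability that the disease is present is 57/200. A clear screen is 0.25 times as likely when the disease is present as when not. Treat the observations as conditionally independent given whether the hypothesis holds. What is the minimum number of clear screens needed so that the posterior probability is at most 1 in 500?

4

Prior odds = 0.285/0.715 = 57/143.
Likelihood ratio per clear screen = 0.25.
Target odds: 0.002 ÷ 0.998 = 1/499.
Need (57/143) × 0.25ⁿ ≤ 1/499, i.e. 0.25ⁿ ≤ 143/28443.
0.25³ = 0.015625 is still above 143/28443 but 0.25⁴ = 0.00390625 is at or below it, so n = 4.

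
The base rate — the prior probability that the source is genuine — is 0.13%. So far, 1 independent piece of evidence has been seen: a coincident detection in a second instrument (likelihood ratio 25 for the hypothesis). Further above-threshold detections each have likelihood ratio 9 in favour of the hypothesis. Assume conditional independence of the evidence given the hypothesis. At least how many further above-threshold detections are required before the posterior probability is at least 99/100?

4

Prior odds = 0.0013/0.9987 = 13/9987.
Bayes factor of the evidence already in hand = 25.
Odds after that evidence = (13/9987) × 25 = 325/9987.
Target odds = 0.99/0.01 = 99.
Need 9ⁿ ≥ 99 ÷ (325/9987) = 988713/325.
9³ = 729 falls short of 988713/325 but 9⁴ = 6561 reaches it, so n = 4.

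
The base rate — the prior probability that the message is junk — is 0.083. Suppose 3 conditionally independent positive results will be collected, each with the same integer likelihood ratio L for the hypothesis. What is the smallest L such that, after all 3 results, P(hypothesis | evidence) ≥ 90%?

5

Prior odds = 0.083/0.917 = 83/917.
Target odds = 0.9/0.1 = 9.
Need L³ ≥ 9 ÷ (83/917) = 8253/83.
4³ = 64 < 8253/83 ≤ 125 = 5³, so L = 5.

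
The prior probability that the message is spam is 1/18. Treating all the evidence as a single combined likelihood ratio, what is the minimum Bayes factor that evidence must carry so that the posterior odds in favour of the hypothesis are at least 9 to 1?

Prior odds = (1/18)/(17/18) = 1/17.
Target odds = 9.
Required Bayes factor = 9 ÷ (1/17) = 153.

153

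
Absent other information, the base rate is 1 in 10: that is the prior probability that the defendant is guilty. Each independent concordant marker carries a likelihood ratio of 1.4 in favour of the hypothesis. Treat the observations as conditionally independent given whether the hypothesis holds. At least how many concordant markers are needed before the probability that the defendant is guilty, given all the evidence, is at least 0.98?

19

Prior odds = 0.1/0.9 = 1/9.
Likelihood ratio per concordant marker = 1.4.
Target posterior odds = 0.98/0.02 = 49.
Require 1.4ⁿ ≥ 49 ÷ (1/9) = 441.
1.4¹⁸ ≈426.879 falls short of 441 but 1.4¹⁹ ≈597.63 reaches it, so n = 19.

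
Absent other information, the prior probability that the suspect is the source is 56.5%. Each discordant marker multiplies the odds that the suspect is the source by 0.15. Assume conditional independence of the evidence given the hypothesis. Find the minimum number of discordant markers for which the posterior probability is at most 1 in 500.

Prior odds: 0.565 ÷ 0.435 = 113/87.
Likelihood ratio per discordant marker = 0.15.
Target odds: 0.002 ÷ 0.998 = 1/499.
Require 0.15ⁿ ≤ 1/499 ÷ (113/87) = 87/56387.
0.15³ = 0.003375 is still above 87/56387 but 0.15⁴ = 81/160000 is at or below it, so n = 4.

4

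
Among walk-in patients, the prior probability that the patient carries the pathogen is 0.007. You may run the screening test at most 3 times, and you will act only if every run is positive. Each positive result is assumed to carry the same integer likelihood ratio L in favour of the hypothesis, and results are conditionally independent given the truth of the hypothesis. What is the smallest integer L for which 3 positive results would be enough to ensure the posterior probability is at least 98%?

Prior odds = 0.007/0.993 = 7/993.
Target odds = 0.98/0.02 = 49.
Need L³ ≥ 49 ÷ (7/993) = 6951.
19³ = 6859 < 6951 ≤ 8000 = 20³, so L = 20.

20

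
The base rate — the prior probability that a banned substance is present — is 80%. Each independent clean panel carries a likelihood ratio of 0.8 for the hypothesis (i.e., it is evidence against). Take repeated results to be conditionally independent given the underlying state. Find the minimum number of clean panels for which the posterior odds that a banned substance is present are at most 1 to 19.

20

Prior odds: 0.8 ÷ 0.2 = 4.
Likelihood ratio per clean panel = 0.8.
Target odds = 1/19.
Require 0.8ⁿ ≤ 1/19 ÷ 4 = 1/76.
0.8¹⁹ ≈0.0144115 is still above 1/76 but 0.8²⁰ ≈0.0115292 is at or below it, so n = 20.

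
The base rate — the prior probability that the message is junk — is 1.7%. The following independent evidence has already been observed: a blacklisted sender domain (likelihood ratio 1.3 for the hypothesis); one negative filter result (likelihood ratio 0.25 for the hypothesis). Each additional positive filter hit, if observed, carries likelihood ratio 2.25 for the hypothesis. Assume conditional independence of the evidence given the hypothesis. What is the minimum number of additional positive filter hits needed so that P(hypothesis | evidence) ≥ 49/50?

Prior odds = 0.017/0.983 = 17/983.
Combined Bayes factor of the evidence already in hand = 1.3 × 0.25 = 0.325.
Odds after that evidence = (17/983) × 0.325 = 221/39320.
Target odds = 0.98/0.02 = 49.
Need 2.25ⁿ ≥ 49 ÷ (221/39320) = 1926680/221.
2.25¹¹ ≈7481.83 falls short of 1926680/221 but 2.25¹² ≈16834.1 reaches it, so n = 12.

12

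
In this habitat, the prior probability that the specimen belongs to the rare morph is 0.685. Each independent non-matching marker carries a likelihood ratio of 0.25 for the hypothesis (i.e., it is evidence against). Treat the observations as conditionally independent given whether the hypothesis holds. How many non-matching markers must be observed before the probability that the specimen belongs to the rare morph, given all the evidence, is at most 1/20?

Prior odds: 0.685 ÷ 0.315 = 137/63.
Likelihood ratio per non-matching marker = 0.25.
Target posterior odds = 0.05/0.95 = 1/19.
Need (137/63) × 0.25ⁿ ≤ 1/19, i.e. 0.25ⁿ ≤ 63/2603.
0.25² = 0.0625 is still above 63/2603 but 0.25³ = 0.015625 is at or below it, so n = 3.

3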